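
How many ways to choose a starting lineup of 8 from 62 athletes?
C(62,8) = 62!/(8!×54!) = 3381098545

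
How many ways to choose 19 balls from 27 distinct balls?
C(27,19) = 27!/(19!×8!) = 2220075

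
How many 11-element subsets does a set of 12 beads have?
C(12,11) = 12!/(11!×1!) = 12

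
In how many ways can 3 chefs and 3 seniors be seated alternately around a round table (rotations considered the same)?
Fix one of the chefs: (3-1)! ways for the remaining chefs, × 3! ways for the seniors = 2 × 6 = 12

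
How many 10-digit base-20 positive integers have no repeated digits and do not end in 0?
Last digit: 19 nonzero choices. First digit: 18 (nonzero, ≠last). Middle 8: P(18,8) = 1764322560. Total = 603398315520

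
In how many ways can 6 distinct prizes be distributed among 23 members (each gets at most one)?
P(23,6) = 23!/(23-6)! = 72681840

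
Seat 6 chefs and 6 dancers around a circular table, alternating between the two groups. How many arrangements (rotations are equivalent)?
Fix one of the chefs: (6-1)! ways for the remaining chefs, × 6! ways for the dancers = 120 × 720 = 86400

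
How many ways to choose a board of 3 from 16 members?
C(16,3) = 16!/(3!×13!) = 560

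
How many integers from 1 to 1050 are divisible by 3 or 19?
⌊1050/3⌋ + ⌊1050/19⌋ - ⌊1050/57⌋ = 350 + 55 - 18 = 387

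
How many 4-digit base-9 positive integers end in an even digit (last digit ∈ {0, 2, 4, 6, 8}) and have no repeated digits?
Last∈{0,2,4,6,8}. Last=0: 336. Last nonzero: 4×7×P(7,2) = 1176. Total = 1512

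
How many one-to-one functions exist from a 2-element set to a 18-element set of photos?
P(18,2) = 18!/(18-2)! = 306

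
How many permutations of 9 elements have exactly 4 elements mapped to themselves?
Choose the 4 fixed points C(9,4) = 126, derange the rest: !5 = Σ_{j=0}^{5} (-1)^j·5!/j! = 120 - 120 + 60 - 20 + 5 - 1 = 44. Product = 126 × 44 = 5544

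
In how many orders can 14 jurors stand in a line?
14! = 87178291200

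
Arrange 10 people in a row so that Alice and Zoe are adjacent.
Treat as block: (10-1)! × 2! = 362880 × 2 = 725760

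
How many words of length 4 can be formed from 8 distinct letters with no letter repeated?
P(8,4) = 8!/(8-4)! = 1680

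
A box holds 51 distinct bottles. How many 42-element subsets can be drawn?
C(51,42) = 51!/(42!×9!) = 3042312350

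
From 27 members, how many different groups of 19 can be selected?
C(27,19) = 27!/(19!×8!) = 2220075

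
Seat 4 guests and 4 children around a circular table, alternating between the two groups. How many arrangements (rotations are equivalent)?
Fix one of the guests: (4-1)! ways for the remaining guests, × 4! ways for the children = 6 × 24 = 144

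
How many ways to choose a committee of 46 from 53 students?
C(53,46) = 53!/(46!×7!) = 154143080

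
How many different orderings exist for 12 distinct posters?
12! = 479001600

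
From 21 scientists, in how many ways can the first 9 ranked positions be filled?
P(21,9) = 21!/(21-9)! = 106661318400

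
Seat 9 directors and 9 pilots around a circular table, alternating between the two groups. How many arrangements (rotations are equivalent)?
Fix one of the directors: (9-1)! ways for the remaining directors, × 9! ways for the pilots = 40320 × 362880 = 14631321600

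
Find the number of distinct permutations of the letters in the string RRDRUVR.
7! / (4! × 1! × 1! × 1!) = 210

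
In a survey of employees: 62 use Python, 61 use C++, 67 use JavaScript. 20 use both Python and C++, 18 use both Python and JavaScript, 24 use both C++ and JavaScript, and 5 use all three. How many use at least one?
|A∪B∪C| = 62+61+67-20-18-24+5 = 133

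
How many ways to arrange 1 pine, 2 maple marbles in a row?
3! / (1! × 2!) = 3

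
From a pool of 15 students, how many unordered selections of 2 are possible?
C(15,2) = 15!/(2!×13!) = 105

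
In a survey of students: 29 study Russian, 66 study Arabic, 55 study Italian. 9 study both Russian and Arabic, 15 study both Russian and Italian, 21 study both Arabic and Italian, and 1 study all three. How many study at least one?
|A∪B∪C| = 29+66+55-9-15-21+1 = 106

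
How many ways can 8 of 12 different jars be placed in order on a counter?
P(12,8) = 12!/(12-8)! = 19958400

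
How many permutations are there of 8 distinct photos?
8! = 40320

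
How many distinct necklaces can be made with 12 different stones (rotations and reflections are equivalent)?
(12-1)!/2 = 39916800/2 = 19958400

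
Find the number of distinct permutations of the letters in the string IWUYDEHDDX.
10! / (1! × 1! × 1! × 3! × 1! × 1! × 1! × 1!) = 604800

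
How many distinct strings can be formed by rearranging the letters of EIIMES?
6! / (2! × 2! × 1! × 1!) = 180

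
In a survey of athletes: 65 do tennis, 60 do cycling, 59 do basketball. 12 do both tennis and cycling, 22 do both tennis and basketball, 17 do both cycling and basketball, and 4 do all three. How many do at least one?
|A∪B∪C| = 65+60+59-12-22-17+4 = 137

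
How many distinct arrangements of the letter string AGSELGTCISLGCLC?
15! / (3! × 1! × 1! × 1! × 2! × 3! × 3! × 1!) = 3027024000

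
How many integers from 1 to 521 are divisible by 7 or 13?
⌊521/7⌋ + ⌊521/13⌋ - ⌊521/91⌋ = 74 + 40 - 5 = 109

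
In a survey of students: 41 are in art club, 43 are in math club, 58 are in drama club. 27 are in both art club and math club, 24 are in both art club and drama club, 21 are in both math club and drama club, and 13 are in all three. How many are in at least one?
|A∪B∪C| = 41+43+58-27-24-21+13 = 83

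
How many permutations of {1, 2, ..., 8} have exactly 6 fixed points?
Choose the 6 fixed points C(8,6) = 28, derange the rest: !2 = Σ_{j=0}^{2} (-1)^j·2!/j! = 2 - 2 + 1 = 1. Product = 28 × 1 = 28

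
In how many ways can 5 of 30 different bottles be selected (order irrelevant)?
C(30,5) = 30!/(5!×25!) = 142506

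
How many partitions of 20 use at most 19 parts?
By conjugation, equals partitions of 20 into parts ≤ 19. Let r_j(i) = number of partitions of i into parts ≤ j, for i = 0..20. r_1(i) = 1 for all i; r_j(i) = r_{j-1}(i) + r_j(i-j). Rows j = 2..19: ≤2: 1 1 2 2 3 3 4 4 5 5 6 6 7 7 8 8 9 9 10 10 11; ≤3: 1 1 2 3 4 5 7 8 10 12 14 16 19 21 24 27 30 33 37 40 44; ≤4: 1 1 2 3 5 6 9 11 15 18 23 27 34 39 47 54 64 72 84 94 108; ≤5: 1 1 2 3 5 7 10 13 18 23 30 37 47 57 70 84 101 119 141 164 192; ≤6: 1 1 2 3 5 7 11 14 20 26 35 44 58 71 90 110 136 163 199 235 282; ≤7: 1 1 2 3 5 7 11 15 21 28 38 49 65 82 105 131 164 201 248 300 364; ≤8: 1 1 2 3 5 7 11 15 22 29 40 52 70 89 116 146 186 230 288 352 434; ≤9: 1 1 2 3 5 7 11 15 22 30 41 54 73 94 123 157 201 252 318 393 488; ≤10: 1 1 2 3 5 7 11 15 22 30 42 55 75 97 128 164 212 267 340 423 530; ≤11: 1 1 2 3 5 7 11 15 22 30 42 56 76 99 131 169 219 278 355 445 560; ≤12: 1 1 2 3 5 7 11 15 22 30 42 56 77 100 133 172 224 285 366 460 582; ≤13: 1 1 2 3 5 7 11 15 22 30 42 56 77 101 134 174 227 290 373 471 597; ≤14: 1 1 2 3 5 7 11 15 22 30 42 56 77 101 135 175 229 293 378 478 608; ≤15: 1 1 2 3 5 7 11 15 22 30 42 56 77 101 135 176 230 295 381 483 615; ≤16: 1 1 2 3 5 7 11 15 22 30 42 56 77 101 135 176 231 296 383 486 620; ≤17: 1 1 2 3 5 7 11 15 22 30 42 56 77 101 135 176 231 297 384 488 623; ≤18: 1 1 2 3 5 7 11 15 22 30 42 56 77 101 135 176 231 297 385 489 625; ≤19: 1 1 2 3 5 7 11 15 22 30 42 56 77 101 135 176 231 297 385 490 626. r_19(20) = 626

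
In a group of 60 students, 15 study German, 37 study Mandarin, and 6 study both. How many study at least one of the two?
|A∪B| = |A| + |B| - |A∩B| = 15 + 37 - 6 = 46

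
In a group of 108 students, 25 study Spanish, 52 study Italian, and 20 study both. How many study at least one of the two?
|A∪B| = |A| + |B| - |A∩B| = 25 + 52 - 20 = 57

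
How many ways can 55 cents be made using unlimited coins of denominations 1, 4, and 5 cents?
Coefficient of x^55 in 1/(1-x^1) · 1/(1-x^4) · 1/(1-x^5). Case on j = number of 5-cent coins (j = 0..11); remainder r = 55 - 5j is made from {1,4} in ⌊r/4⌋+1 ways. r = 55, 50, 45, 40, 35, 30, 25, 20, 15, 10, 5, 0 → 14 + 13 + 12 + 11 + 9 + 8 + 7 + 6 + 4 + 3 + 2 + 1 = 90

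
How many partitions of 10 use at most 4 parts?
By conjugation, equals partitions of 10 into parts ≤ 4. Let r_j(i) = number of partitions of i into parts ≤ j, for i = 0..10. r_1(i) = 1 for all i; r_j(i) = r_{j-1}(i) + r_j(i-j). Rows j = 2..4: ≤2: 1 1 2 2 3 3 4 4 5 5 6; ≤3: 1 1 2 3 4 5 7 8 10 12 14; ≤4: 1 1 2 3 5 6 9 11 15 18 23. r_4(10) = 23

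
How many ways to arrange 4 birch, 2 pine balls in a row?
6! / (4! × 2!) = 15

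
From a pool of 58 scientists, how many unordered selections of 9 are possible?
C(58,9) = 58!/(9!×49!) = 10648873950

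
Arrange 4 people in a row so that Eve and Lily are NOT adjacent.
Total - adjacent = 4! - (4-1)!×2 = 24 - 12 = 12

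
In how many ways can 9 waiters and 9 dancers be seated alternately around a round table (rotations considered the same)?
Fix one of the waiters: (9-1)! ways for the remaining waiters, × 9! ways for the dancers = 40320 × 362880 = 14631321600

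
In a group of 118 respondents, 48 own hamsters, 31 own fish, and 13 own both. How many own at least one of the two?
|A∪B| = |A| + |B| - |A∩B| = 48 + 31 - 13 = 66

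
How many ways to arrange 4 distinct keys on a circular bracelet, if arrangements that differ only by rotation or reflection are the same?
(4-1)!/2 = 6/2 = 3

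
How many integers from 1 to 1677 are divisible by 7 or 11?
⌊1677/7⌋ + ⌊1677/11⌋ - ⌊1677/77⌋ = 239 + 152 - 21 = 370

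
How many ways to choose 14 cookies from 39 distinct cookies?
C(39,14) = 39!/(14!×25!) = 15084504396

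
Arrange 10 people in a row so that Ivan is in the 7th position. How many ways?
Fix one position: (10-1)! = 362880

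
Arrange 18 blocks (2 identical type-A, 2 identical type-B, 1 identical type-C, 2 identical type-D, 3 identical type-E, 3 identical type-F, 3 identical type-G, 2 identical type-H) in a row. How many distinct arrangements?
18! / (2! × 2! × 1! × 2! × 3! × 3! × 3! × 2!) = 1852538688000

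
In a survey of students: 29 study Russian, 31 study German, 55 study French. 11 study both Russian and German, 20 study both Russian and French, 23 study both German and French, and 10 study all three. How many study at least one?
|A∪B∪C| = 29+31+55-11-20-23+10 = 71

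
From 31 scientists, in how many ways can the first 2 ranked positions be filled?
P(31,2) = 31!/(31-2)! = 930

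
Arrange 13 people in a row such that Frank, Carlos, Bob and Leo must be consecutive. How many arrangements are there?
Treat the 4 as one block: (13-4+1)! × 4! = 3628800 × 24 = 87091200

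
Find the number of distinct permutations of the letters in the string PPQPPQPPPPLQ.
12! / (3! × 1! × 8!) = 1980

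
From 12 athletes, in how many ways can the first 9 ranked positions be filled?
P(12,9) = 12!/(12-9)! = 79833600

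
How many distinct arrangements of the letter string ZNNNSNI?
7! / (1! × 1! × 4! × 1!) = 210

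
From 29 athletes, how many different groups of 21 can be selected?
C(29,21) = 29!/(21!×8!) = 4292145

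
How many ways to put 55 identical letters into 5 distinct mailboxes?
C(55+5-1, 5-1) = C(59, 4) = 455126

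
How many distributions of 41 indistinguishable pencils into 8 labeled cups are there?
C(41+8-1, 8-1) = C(48, 7) = 73629072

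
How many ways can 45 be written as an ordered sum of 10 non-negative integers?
C(45+10-1, 10-1) = C(54, 9) = 5317936260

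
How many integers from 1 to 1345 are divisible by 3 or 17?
⌊1345/3⌋ + ⌊1345/17⌋ - ⌊1345/51⌋ = 448 + 79 - 26 = 501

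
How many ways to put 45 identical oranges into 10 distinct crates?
C(45+10-1, 10-1) = C(54, 9) = 5317936260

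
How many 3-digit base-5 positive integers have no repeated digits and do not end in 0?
Last digit: 4 nonzero choices. First digit: 3 (nonzero, ≠last). Middle 1: P(3,1) = 3. Total = 36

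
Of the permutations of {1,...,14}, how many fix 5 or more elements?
Exactly j fixed points: C(14,j)·!(14-j); sum over j ≥ 5 (derangement numbers via !m = (m-1)·(!(m-1) + !(m-2)): !0..!9 = 1, 0, 1, 2, 9, 44, 265, 1854, 14833, 133496). Σ_{j=5}^{14} C(14,j)·!(14-j) = C(14,5)·!9 + C(14,6)·!8 + C(14,7)·!7 + C(14,8)·!6 + C(14,9)·!5 + C(14,10)·!4 + C(14,11)·!3 + C(14,12)·!2 + C(14,13)·!1 + C(14,14)·!0 = 2002·133496 + 3003·14833 + 3432·1854 + 3003·265 + 2002·44 + 1001·9 + 364·2 + 91·1 + 14·0 + 1·1 = 319059131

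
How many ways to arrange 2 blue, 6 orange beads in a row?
8! / (2! × 6!) = 28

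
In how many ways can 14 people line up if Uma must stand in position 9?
Fix one position: (14-1)! = 6227020800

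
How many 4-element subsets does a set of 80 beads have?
C(80,4) = 80!/(4!×76!) = 1581580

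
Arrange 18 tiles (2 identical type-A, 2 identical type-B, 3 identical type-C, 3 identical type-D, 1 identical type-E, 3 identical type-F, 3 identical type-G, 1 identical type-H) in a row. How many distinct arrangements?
18! / (2! × 2! × 3! × 3! × 1! × 3! × 3! × 1!) = 1235025792000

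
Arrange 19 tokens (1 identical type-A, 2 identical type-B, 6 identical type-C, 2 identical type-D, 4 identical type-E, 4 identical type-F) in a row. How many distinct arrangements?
19! / (1! × 2! × 6! × 2! × 4! × 4!) = 73329656400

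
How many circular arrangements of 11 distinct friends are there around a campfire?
Circular: fix one position, arrange the rest. (11-1)! = 3628800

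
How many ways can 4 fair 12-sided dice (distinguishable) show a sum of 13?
Coefficient of x^13 in (x + x² + ... + x^12)^4. By inclusion-exclusion on dice exceeding 12: Σ_j (-1)^j C(4,j)·C(13-1-12j, 3) = C(4,0)·C(12,3) = 1·220 = 220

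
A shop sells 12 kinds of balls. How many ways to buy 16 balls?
C(16+12-1, 12-1) = C(27, 11) = 13037895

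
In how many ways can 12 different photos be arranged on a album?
12! = 479001600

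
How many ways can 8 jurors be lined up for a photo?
8! = 40320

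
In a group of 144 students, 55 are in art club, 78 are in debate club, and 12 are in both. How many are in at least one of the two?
|A∪B| = |A| + |B| - |A∩B| = 55 + 78 - 12 = 121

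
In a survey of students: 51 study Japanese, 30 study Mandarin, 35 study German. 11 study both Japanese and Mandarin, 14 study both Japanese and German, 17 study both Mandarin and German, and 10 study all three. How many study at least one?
|A∪B∪C| = 51+30+35-11-14-17+10 = 84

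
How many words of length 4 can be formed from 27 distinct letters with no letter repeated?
P(27,4) = 27!/(27-4)! = 421200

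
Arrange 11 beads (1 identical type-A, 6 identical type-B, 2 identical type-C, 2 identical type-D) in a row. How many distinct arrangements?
11! / (1! × 6! × 2! × 2!) = 13860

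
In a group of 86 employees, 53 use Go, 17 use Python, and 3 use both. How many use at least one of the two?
|A∪B| = |A| + |B| - |A∩B| = 53 + 17 - 3 = 67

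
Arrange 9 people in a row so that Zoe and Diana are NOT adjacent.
Total - adjacent = 9! - (9-1)!×2 = 362880 - 80640 = 282240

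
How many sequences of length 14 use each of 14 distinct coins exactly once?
14! = 87178291200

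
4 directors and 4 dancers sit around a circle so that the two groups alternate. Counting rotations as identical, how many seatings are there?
Fix one of the directors: (4-1)! ways for the remaining directors, × 4! ways for the dancers = 6 × 24 = 144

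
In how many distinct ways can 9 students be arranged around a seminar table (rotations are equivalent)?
Circular: fix one position, arrange the rest. (9-1)! = 40320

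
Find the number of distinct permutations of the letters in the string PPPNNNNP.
8! / (4! × 4!) = 70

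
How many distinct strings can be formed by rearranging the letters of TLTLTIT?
7! / (4! × 1! × 2!) = 105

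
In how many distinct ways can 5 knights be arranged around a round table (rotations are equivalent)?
Circular: fix one position, arrange the rest. (5-1)! = 24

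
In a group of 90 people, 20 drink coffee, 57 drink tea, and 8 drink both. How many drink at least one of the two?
|A∪B| = |A| + |B| - |A∩B| = 20 + 57 - 8 = 69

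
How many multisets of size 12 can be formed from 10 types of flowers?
C(12+10-1, 10-1) = C(21, 9) = 293930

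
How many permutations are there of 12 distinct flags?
12! = 479001600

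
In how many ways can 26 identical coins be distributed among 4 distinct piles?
C(26+4-1, 4-1) = C(29, 3) = 3654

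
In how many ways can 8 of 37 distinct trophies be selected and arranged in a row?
P(37,8) = 37!/(37-8)! = 1556675366400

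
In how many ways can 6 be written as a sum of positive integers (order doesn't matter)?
Pentagonal recurrence p(n) = p(n-1) + p(n-2) - p(n-5) - p(n-7) + p(n-12) + p(n-15) - ... gives p(0..5) = 1, 1, 2, 3, 5, 7. p(6) = p(5) + p(4) - p(1) = 7 + 5 - 1 = 11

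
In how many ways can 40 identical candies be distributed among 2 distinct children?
C(40+2-1, 2-1) = C(41, 1) = 41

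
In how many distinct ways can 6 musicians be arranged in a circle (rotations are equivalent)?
Circular: fix one position, arrange the rest. (6-1)! = 120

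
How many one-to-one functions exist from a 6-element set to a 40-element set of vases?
P(40,6) = 40!/(40-6)! = 2763633600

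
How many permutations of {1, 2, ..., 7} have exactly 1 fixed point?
Choose the 1 fixed point C(7,1) = 7, derange the rest: !6 = Σ_{j=0}^{6} (-1)^j·6!/j! = 720 - 720 + 360 - 120 + 30 - 6 + 1 = 265. Product = 7 × 265 = 1855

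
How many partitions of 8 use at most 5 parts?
By conjugation, equals partitions of 8 into parts ≤ 5. Let r_j(i) = number of partitions of i into parts ≤ j, for i = 0..8. r_1(i) = 1 for all i; r_j(i) = r_{j-1}(i) + r_j(i-j). Rows j = 2..5: ≤2: 1 1 2 2 3 3 4 4 5; ≤3: 1 1 2 3 4 5 7 8 10; ≤4: 1 1 2 3 5 6 9 11 15; ≤5: 1 1 2 3 5 7 10 13 18. r_5(8) = 18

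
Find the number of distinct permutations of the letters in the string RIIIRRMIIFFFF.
13! / (1! × 5! × 3! × 4!) = 360360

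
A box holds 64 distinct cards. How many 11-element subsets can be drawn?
C(64,11) = 64!/(11!×53!) = 743595781824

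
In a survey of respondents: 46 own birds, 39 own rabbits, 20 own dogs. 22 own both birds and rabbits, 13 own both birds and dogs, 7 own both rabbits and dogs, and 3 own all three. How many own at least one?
|A∪B∪C| = 46+39+20-22-13-7+3 = 66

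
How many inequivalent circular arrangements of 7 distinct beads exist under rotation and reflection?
(7-1)!/2 = 720/2 = 360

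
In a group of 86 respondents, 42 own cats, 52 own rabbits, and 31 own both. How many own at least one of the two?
|A∪B| = |A| + |B| - |A∩B| = 42 + 52 - 31 = 63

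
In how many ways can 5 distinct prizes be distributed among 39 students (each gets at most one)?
P(39,5) = 39!/(39-5)! = 69090840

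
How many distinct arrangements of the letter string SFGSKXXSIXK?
11! / (3! × 1! × 2! × 1! × 1! × 3!) = 554400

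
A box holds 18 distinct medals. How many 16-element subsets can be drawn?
C(18,16) = 18!/(16!×2!) = 153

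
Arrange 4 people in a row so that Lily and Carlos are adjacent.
Treat as block: (4-1)! × 2! = 6 × 2 = 12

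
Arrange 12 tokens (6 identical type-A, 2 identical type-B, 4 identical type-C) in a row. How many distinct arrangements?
12! / (6! × 2! × 4!) = 13860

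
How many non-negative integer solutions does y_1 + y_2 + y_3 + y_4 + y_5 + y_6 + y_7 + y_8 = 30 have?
C(30+8-1, 8-1) = C(37, 7) = 10295472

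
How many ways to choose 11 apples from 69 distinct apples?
C(69,11) = 69!/(11!×58!) = 1823810410032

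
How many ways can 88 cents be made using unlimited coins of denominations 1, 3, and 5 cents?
Coefficient of x^88 in 1/(1-x^1) · 1/(1-x^3) · 1/(1-x^5). Case on j = number of 5-cent coins (j = 0..17); remainder r = 88 - 5j is made from {1,3} in ⌊r/3⌋+1 ways. r = 88, 83, 78, 73, 68, 63, 58, 53, 48, 43, 38, 33, 28, 23, 18, 13, 8, 3 → 30 + 28 + 27 + 25 + 23 + 22 + 20 + 18 + 17 + 15 + 13 + 12 + 10 + 8 + 7 + 5 + 3 + 2 = 285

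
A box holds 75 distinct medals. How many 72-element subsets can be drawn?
C(75,72) = 75!/(72!×3!) = 67525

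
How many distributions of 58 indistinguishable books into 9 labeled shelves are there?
C(58+9-1, 9-1) = C(66, 8) = 5743572120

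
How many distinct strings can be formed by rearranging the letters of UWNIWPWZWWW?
11! / (1! × 1! × 6! × 1! × 1! × 1!) = 55440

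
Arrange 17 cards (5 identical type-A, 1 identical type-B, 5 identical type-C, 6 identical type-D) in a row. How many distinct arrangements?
17! / (5! × 1! × 5! × 6!) = 34306272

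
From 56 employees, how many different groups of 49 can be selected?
C(56,49) = 56!/(49!×7!) = 231917400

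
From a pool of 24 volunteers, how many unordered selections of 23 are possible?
C(24,23) = 24!/(23!×1!) = 24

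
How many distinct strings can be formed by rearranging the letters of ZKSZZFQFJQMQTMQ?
15! / (1! × 2! × 4! × 2! × 1! × 3! × 1! × 1!) = 2270268000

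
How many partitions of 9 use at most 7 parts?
By conjugation, equals partitions of 9 into parts ≤ 7. Let r_j(i) = number of partitions of i into parts ≤ j, for i = 0..9. r_1(i) = 1 for all i; r_j(i) = r_{j-1}(i) + r_j(i-j). Rows j = 2..7: ≤2: 1 1 2 2 3 3 4 4 5 5; ≤3: 1 1 2 3 4 5 7 8 10 12; ≤4: 1 1 2 3 5 6 9 11 15 18; ≤5: 1 1 2 3 5 7 10 13 18 23; ≤6: 1 1 2 3 5 7 11 14 20 26; ≤7: 1 1 2 3 5 7 11 15 21 28. r_7(9) = 28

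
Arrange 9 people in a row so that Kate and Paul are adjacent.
Treat as block: (9-1)! × 2! = 40320 × 2 = 80640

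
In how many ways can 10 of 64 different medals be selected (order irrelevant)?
C(64,10) = 64!/(10!×54!) = 151473214816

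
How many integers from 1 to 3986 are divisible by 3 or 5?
⌊3986/3⌋ + ⌊3986/5⌋ - ⌊3986/15⌋ = 1328 + 797 - 265 = 1860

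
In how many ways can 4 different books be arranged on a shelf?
4! = 24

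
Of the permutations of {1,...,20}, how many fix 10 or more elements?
Exactly j fixed points: C(20,j)·!(20-j); sum over j ≥ 10 (derangement numbers via !m = (m-1)·(!(m-1) + !(m-2)): !0..!10 = 1, 0, 1, 2, 9, 44, 265, 1854, 14833, 133496, 1334961). Σ_{j=10}^{20} C(20,j)·!(20-j) = C(20,10)·!10 + C(20,11)·!9 + C(20,12)·!8 + C(20,13)·!7 + C(20,14)·!6 + C(20,15)·!5 + C(20,16)·!4 + C(20,17)·!3 + C(20,18)·!2 + C(20,19)·!1 + C(20,20)·!0 = 184756·1334961 + 167960·133496 + 125970·14833 + 77520·1854 + 38760·265 + 15504·44 + 4845·9 + 1140·2 + 190·1 + 20·0 + 1·1 = 271087277418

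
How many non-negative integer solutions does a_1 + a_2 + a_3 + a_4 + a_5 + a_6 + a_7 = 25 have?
C(25+7-1, 7-1) = C(31, 6) = 736281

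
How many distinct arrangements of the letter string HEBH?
4! / (2! × 1! × 1!) = 12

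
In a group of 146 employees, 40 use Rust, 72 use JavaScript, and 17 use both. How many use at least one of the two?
|A∪B| = |A| + |B| - |A∩B| = 40 + 72 - 17 = 95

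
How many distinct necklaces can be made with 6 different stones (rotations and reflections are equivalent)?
(6-1)!/2 = 120/2 = 60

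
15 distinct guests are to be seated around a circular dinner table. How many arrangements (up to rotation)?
Circular: fix one position, arrange the rest. (15-1)! = 87178291200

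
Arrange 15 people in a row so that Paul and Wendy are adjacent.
Treat as block: (15-1)! × 2! = 87178291200 × 2 = 174356582400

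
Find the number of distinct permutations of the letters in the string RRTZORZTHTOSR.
13! / (1! × 1! × 2! × 2! × 3! × 4!) = 10810800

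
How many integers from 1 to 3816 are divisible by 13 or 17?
⌊3816/13⌋ + ⌊3816/17⌋ - ⌊3816/221⌋ = 293 + 224 - 17 = 500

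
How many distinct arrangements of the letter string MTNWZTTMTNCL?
12! / (4! × 1! × 1! × 2! × 1! × 1! × 2!) = 4989600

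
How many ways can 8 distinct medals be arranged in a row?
8! = 40320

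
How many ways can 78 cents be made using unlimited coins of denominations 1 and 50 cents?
Coefficient of x^78 in 1/(1-x^1) · 1/(1-x^50). Use j coins of 50 for j = 0..⌊78/50⌋ = 1, the rest in 1s: 1 + 1 = 2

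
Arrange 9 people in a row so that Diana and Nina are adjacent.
Treat as block: (9-1)! × 2! = 40320 × 2 = 80640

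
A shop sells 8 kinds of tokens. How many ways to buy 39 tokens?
C(39+8-1, 8-1) = C(46, 7) = 53524680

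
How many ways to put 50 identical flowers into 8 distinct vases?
C(50+8-1, 8-1) = C(57, 7) = 264385836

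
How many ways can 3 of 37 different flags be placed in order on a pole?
P(37,3) = 37!/(37-3)! = 46620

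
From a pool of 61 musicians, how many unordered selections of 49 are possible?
C(61,49) = 61!/(49!×12!) = 1742058970275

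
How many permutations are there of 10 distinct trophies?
10! = 3628800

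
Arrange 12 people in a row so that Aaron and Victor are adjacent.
Treat as block: (12-1)! × 2! = 39916800 × 2 = 79833600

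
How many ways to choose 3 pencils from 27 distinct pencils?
C(27,3) = 27!/(3!×24!) = 2925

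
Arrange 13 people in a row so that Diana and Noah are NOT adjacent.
Total - adjacent = 13! - (13-1)!×2 = 6227020800 - 958003200 = 5269017600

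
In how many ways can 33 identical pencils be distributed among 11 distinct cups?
C(33+11-1, 11-1) = C(43, 10) = 1917334783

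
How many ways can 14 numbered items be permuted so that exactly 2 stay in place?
Choose the 2 fixed points C(14,2) = 91, derange the rest: !12 = Σ_{j=0}^{12} (-1)^j·12!/j! = 479001600 - 479001600 + 239500800 - 79833600 + 19958400 - 3991680 + 665280 - 95040 + 11880 - 1320 + 132 - 12 + 1 = 176214841. Product = 91 × 176214841 = 16035550531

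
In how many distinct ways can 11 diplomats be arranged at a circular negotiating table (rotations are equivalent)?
Circular: fix one position, arrange the rest. (11-1)! = 3628800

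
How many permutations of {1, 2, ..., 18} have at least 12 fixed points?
Exactly j fixed points: C(18,j)·!(18-j); sum over j ≥ 12 (derangement numbers via !m = (m-1)·(!(m-1) + !(m-2)): !0..!6 = 1, 0, 1, 2, 9, 44, 265). Σ_{j=12}^{18} C(18,j)·!(18-j) = C(18,12)·!6 + C(18,13)·!5 + C(18,14)·!4 + C(18,15)·!3 + C(18,16)·!2 + C(18,17)·!1 + C(18,18)·!0 = 18564·265 + 8568·44 + 3060·9 + 816·2 + 153·1 + 18·0 + 1·1 = 5325778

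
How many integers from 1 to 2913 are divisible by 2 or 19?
⌊2913/2⌋ + ⌊2913/19⌋ - ⌊2913/38⌋ = 1456 + 153 - 76 = 1533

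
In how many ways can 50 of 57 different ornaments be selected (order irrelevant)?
C(57,50) = 57!/(50!×7!) = 264385836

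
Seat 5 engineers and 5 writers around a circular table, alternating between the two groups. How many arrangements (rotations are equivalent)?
Fix one of the engineers: (5-1)! ways for the remaining engineers, × 5! ways for the writers = 24 × 120 = 2880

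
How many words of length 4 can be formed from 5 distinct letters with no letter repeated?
P(5,4) = 5!/(5-4)! = 120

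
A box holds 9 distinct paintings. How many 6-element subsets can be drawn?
C(9,6) = 9!/(6!×3!) = 84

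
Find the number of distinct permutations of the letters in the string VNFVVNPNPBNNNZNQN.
17! / (1! × 1! × 1! × 3! × 2! × 1! × 8!) = 735134400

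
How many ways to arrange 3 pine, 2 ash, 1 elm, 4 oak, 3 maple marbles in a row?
13! / (3! × 2! × 1! × 4! × 3!) = 3603600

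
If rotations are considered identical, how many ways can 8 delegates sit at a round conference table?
Circular: fix one position, arrange the rest. (8-1)! = 5040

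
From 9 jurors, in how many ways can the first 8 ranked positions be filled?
P(9,8) = 9!/(9-8)! = 362880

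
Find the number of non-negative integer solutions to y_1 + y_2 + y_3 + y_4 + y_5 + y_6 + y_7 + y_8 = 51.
C(51+8-1, 8-1) = C(58, 7) = 300674088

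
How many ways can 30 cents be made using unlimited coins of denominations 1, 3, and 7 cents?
Coefficient of x^30 in 1/(1-x^1) · 1/(1-x^3) · 1/(1-x^7). Case on j = number of 7-cent coins (j = 0..4); remainder r = 30 - 7j is made from {1,3} in ⌊r/3⌋+1 ways. r = 30, 23, 16, 9, 2 → 11 + 8 + 6 + 4 + 1 = 30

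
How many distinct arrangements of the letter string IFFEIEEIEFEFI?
13! / (5! × 4! × 4!) = 90090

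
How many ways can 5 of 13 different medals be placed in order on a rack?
P(13,5) = 13!/(13-5)! = 154440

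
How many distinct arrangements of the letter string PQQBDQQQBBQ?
11! / (1! × 6! × 3! × 1!) = 9240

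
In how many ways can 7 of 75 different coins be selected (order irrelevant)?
C(75,7) = 75!/(7!×68!) = 1984829850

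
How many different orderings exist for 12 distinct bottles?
12! = 479001600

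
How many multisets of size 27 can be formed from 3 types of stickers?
C(27+3-1, 3-1) = C(29, 2) = 406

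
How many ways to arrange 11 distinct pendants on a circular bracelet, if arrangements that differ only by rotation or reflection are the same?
(11-1)!/2 = 3628800/2 = 1814400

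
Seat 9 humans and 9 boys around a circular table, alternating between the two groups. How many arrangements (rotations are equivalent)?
Fix one of the humans: (9-1)! ways for the remaining humans, × 9! ways for the boys = 40320 × 362880 = 14631321600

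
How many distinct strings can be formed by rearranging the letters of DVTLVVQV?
8! / (1! × 1! × 1! × 1! × 4!) = 1680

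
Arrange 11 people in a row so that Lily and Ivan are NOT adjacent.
Total - adjacent = 11! - (11-1)!×2 = 39916800 - 7257600 = 32659200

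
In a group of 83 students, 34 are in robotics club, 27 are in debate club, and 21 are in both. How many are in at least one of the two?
|A∪B| = |A| + |B| - |A∩B| = 34 + 27 - 21 = 40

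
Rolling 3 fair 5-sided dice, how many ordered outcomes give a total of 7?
Coefficient of x^7 in (x + x² + ... + x^5)^3. By inclusion-exclusion on dice exceeding 5: Σ_j (-1)^j C(3,j)·C(7-1-5j, 2) = C(3,0)·C(6,2) = 1·15 = 15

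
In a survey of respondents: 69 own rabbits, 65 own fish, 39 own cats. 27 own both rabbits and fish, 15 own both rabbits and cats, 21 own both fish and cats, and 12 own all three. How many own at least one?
|A∪B∪C| = 69+65+39-27-15-21+12 = 122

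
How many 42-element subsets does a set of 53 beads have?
C(53,42) = 53!/(42!×11!) = 76223753060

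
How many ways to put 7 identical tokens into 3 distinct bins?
C(7+3-1, 3-1) = C(9, 2) = 36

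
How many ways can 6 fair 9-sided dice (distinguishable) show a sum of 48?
Coefficient of x^48 in (x + x² + ... + x^9)^6. By inclusion-exclusion on dice exceeding 9: Σ_j (-1)^j C(6,j)·C(48-1-9j, 5) = C(6,0)·C(47,5) - C(6,1)·C(38,5) + C(6,2)·C(29,5) - C(6,3)·C(20,5) + C(6,4)·C(11,5) = 1·1533939 - 6·501942 + 15·118755 - 20·15504 + 15·462 = 462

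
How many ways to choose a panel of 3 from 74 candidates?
C(74,3) = 74!/(3!×71!) = 64824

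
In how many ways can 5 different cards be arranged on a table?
5! = 120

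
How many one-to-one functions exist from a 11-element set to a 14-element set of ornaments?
P(14,11) = 14!/(14-11)! = 14529715200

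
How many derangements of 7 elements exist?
!7 = Σ_{j=0}^{7} (-1)^j·7!/j! = 5040 - 5040 + 2520 - 840 + 210 - 42 + 7 - 1 = 1854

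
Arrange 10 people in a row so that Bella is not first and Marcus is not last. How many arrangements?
By inclusion-exclusion: 10! - 2×(10-1)! + (10-2)! = 3628800 - 725760 + 40320 = 2943360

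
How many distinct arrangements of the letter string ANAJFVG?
7! / (1! × 1! × 1! × 2! × 1! × 1!) = 2520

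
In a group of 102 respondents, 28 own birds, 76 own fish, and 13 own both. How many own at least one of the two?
|A∪B| = |A| + |B| - |A∩B| = 28 + 76 - 13 = 91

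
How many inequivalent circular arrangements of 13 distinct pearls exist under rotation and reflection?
(13-1)!/2 = 479001600/2 = 239500800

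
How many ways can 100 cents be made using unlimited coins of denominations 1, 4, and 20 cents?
Coefficient of x^100 in 1/(1-x^1) · 1/(1-x^4) · 1/(1-x^20). Case on j = number of 20-cent coins (j = 0..5); remainder r = 100 - 20j is made from {1,4} in ⌊r/4⌋+1 ways. r = 100, 80, 60, 40, 20, 0 → 26 + 21 + 16 + 11 + 6 + 1 = 81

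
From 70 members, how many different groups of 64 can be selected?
C(70,64) = 70!/(64!×6!) = 131115985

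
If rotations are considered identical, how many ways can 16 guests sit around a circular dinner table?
Circular: fix one position, arrange the rest. (16-1)! = 1307674368000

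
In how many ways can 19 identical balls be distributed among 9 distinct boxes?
C(19+9-1, 9-1) = C(27, 8) = 2220075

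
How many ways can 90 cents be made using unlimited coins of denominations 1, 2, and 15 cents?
Coefficient of x^90 in 1/(1-x^1) · 1/(1-x^2) · 1/(1-x^15). Case on j = number of 15-cent coins (j = 0..6); remainder r = 90 - 15j is made from {1,2} in ⌊r/2⌋+1 ways. r = 90, 75, 60, 45, 30, 15, 0 → 46 + 38 + 31 + 23 + 16 + 8 + 1 = 163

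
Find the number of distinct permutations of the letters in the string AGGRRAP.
7! / (2! × 1! × 2! × 2!) = 630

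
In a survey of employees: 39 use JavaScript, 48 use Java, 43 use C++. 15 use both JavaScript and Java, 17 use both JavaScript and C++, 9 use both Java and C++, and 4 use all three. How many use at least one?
|A∪B∪C| = 39+48+43-15-17-9+4 = 93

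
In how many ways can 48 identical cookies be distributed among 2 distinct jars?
C(48+2-1, 2-1) = C(49, 1) = 49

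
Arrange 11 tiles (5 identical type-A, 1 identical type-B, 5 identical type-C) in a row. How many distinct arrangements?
11! / (5! × 1! × 5!) = 2772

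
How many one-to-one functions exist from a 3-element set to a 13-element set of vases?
P(13,3) = 13!/(13-3)! = 1716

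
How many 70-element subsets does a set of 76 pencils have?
C(76,70) = 76!/(70!×6!) = 218618940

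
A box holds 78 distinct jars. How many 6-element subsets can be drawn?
C(78,6) = 78!/(6!×72!) = 256851595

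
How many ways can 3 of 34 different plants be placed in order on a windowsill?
P(34,3) = 34!/(34-3)! = 35904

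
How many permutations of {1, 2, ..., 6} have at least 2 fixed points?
Exactly j fixed points: C(6,j)·!(6-j); sum over j ≥ 2 (derangement numbers via !m = (m-1)·(!(m-1) + !(m-2)): !0..!4 = 1, 0, 1, 2, 9). Σ_{j=2}^{6} C(6,j)·!(6-j) = C(6,2)·!4 + C(6,3)·!3 + C(6,4)·!2 + C(6,5)·!1 + C(6,6)·!0 = 15·9 + 20·2 + 15·1 + 6·0 + 1·1 = 191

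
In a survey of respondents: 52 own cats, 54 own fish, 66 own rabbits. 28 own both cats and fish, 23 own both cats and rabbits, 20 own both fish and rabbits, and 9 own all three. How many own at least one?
|A∪B∪C| = 52+54+66-28-23-20+9 = 110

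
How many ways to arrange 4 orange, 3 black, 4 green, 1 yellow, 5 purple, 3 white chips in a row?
20! / (4! × 3! × 4! × 1! × 5! × 3!) = 977728752000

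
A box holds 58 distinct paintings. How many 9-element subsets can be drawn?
C(58,9) = 58!/(9!×49!) = 10648873950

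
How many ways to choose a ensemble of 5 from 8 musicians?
C(8,5) = 8!/(5!×3!) = 56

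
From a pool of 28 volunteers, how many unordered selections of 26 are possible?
C(28,26) = 28!/(26!×2!) = 378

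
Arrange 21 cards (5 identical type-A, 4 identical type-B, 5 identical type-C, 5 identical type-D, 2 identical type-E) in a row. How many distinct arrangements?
21! / (5! × 4! × 5! × 5! × 2!) = 615969113760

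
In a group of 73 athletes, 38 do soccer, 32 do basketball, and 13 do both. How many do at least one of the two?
|A∪B| = |A| + |B| - |A∩B| = 38 + 32 - 13 = 57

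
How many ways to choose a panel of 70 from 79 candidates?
C(79,70) = 79!/(70!×9!) = 205811513765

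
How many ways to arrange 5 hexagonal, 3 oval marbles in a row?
8! / (5! × 3!) = 56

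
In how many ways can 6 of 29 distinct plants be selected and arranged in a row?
P(29,6) = 29!/(29-6)! = 342014400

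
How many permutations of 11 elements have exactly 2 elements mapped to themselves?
Choose the 2 fixed points C(11,2) = 55, derange the rest: !9 = Σ_{j=0}^{9} (-1)^j·9!/j! = 362880 - 362880 + 181440 - 60480 + 15120 - 3024 + 504 - 72 + 9 - 1 = 133496. Product = 55 × 133496 = 7342280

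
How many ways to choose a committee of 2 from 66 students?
C(66,2) = 66!/(2!×64!) = 2145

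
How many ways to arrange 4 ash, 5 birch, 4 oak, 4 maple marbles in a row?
17! / (4! × 5! × 4! × 4!) = 214414200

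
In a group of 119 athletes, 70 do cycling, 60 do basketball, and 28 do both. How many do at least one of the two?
|A∪B| = |A| + |B| - |A∩B| = 70 + 60 - 28 = 102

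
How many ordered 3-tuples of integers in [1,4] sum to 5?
Coefficient of x^5 in (x + x² + ... + x^4)^3. By inclusion-exclusion on dice exceeding 4: Σ_j (-1)^j C(3,j)·C(5-1-4j, 2) = C(3,0)·C(4,2) = 1·6 = 6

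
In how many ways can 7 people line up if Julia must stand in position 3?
Fix one position: (7-1)! = 720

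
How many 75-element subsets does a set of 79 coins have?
C(79,75) = 79!/(75!×4!) = 1502501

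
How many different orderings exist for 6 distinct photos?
6! = 720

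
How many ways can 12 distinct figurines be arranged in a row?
12! = 479001600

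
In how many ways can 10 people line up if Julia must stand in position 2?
Fix one position: (10-1)! = 362880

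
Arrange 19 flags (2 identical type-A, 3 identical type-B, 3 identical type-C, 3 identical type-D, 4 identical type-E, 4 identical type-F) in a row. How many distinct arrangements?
19! / (2! × 3! × 3! × 3! × 4! × 4!) = 488864376000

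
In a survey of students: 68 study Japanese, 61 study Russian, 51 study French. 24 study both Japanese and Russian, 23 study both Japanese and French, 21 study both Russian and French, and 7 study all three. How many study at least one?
|A∪B∪C| = 68+61+51-24-23-21+7 = 119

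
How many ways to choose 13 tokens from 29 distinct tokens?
C(29,13) = 29!/(13!×16!) = 67863915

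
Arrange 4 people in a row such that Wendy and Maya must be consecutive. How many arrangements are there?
Treat the 2 as one block: (4-2+1)! × 2! = 6 × 2 = 12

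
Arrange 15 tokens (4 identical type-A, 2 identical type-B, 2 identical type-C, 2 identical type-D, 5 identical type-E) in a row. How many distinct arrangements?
15! / (4! × 2! × 2! × 2! × 5!) = 56756700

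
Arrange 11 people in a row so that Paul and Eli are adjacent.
Treat as block: (11-1)! × 2! = 3628800 × 2 = 7257600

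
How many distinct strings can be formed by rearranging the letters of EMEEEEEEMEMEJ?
13! / (9! × 3! × 1!) = 2860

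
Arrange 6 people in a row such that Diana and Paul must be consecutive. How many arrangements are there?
Treat the 2 as one block: (6-2+1)! × 2! = 120 × 2 = 240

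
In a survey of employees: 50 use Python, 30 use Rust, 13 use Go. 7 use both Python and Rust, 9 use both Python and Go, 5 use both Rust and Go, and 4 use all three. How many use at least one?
|A∪B∪C| = 50+30+13-7-9-5+4 = 76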